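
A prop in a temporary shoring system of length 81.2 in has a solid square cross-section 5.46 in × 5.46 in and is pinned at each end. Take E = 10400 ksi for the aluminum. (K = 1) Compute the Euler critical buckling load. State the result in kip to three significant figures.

I = a⁴/12 = 5.46⁴/12 = 74.06 in⁴
Effective length L_e = K·L = 1 × 81.2 = 81.20 in
P_cr = π²EI / L_e² = π² × 10400×10³ × 74.06 / 81.20² = 1.153×10^6 lb

P_cr ≈ 1150 kip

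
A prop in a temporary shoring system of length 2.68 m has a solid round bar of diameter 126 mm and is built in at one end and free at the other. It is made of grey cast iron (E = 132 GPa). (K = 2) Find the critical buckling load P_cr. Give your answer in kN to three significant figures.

I = πd⁴/64 = π×126⁴/64 = 1.237×10^7 mm⁴
I = 1.237×10^7 mm⁴ = 1.237×10^-5 m⁴
Effective length L_e = K·L = 2 × 2.68 = 5.360 m
P_cr = π²EI / L_e² = π² × 132×10⁹ × 1.237×10^-5 / 5.360² = 5.610×10^5 N

P_cr ≈ 561 kN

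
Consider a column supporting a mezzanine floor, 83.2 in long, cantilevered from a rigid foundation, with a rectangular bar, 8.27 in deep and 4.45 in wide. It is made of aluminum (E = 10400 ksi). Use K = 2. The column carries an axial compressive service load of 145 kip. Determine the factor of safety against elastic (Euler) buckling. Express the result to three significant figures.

n ≈ 1.55

Buckling occurs about the weak axis: I_min = h·b³/12 with b = 4.45 in (the shorter side).
I_min = 8.27×4.45³/12 = 60.73 in⁴
Effective length L_e = K·L = 2 × 83.2 = 166.4 in
P_cr = π²EI / L_e² = π² × 10400×10³ × 60.73 / 166.4² = 2.251×10^5 lb
Factor of safety n = P_cr / P = 225.13 / 145 = 1.55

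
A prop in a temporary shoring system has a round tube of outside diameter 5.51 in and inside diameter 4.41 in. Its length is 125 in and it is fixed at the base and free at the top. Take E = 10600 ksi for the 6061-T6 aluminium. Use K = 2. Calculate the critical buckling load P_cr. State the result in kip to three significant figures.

d_o = 5.51 in, d_i = 4.41 in
I = π(d_o⁴ − d_i⁴)/64 = π(5.51⁴ − 4.410⁴)/64 = 26.68 in⁴
Effective length L_e = K·L = 2 × 125 = 250.0 in
P_cr = π²EI / L_e² = π² × 10600×10³ × 26.68 / 250.0² = 4.466×10^4 lb

P_cr ≈ 44.7 kip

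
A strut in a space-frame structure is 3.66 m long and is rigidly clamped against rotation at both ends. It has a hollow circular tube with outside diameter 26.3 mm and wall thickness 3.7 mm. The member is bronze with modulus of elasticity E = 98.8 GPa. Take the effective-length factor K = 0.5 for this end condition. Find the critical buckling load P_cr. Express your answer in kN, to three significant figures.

Inner diameter d_i = 26.3 − 2×3.7 = 18.90 mm
I = π(d_o⁴ − d_i⁴)/64 = π(26.3⁴ − 18.90⁴)/64 = 1.722×10^4 mm⁴
I = 1.722×10^4 mm⁴ = 1.722×10^-8 m⁴
Effective length L_e = K·L = 0.5 × 3.66 = 1.830 m
P_cr = π²EI / L_e² = π² × 98.8×10⁹ × 1.722×10^-8 / 1.830² = 5.015×10^3 N

P_cr ≈ 5.01 kN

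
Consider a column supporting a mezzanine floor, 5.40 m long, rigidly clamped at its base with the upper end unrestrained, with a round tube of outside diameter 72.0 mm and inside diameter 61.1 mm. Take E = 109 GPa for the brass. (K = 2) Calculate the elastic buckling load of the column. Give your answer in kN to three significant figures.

P_cr ≈ 5.86 kN

d_o = 72.0 mm, d_i = 61.1 mm
I = π(d_o⁴ − d_i⁴)/64 = π(72.0⁴ − 61.10⁴)/64 = 6.350×10^5 mm⁴
I = 6.350×10^5 mm⁴ = 6.350×10^-7 m⁴
Effective length L_e = K·L = 2 × 5.40 = 10.80 m
P_cr = π²EI / L_e² = π² × 109×10⁹ × 6.350×10^-7 / 10.80² = 5.857×10^3 N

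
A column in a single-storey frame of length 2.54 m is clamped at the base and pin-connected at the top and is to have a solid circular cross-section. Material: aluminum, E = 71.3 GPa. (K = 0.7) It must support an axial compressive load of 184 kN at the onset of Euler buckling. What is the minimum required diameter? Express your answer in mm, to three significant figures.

L_e = K·L = 0.7 × 2.54 = 1.778 m
Required I = P_cr·L_e²/(π²E) = 1.840×10^5 × 1.778² / (π² × 7.13×10^10) = 8.266×10^-7 m⁴
I_req = 8.266×10^5 mm⁴
Solid circle: I = πd⁴/64  ⇒  d = (64I/π)^(1/4) = (64×8.266×10^5/π)^(1/4) = 64.1 mm

d ≈ 64.1 mm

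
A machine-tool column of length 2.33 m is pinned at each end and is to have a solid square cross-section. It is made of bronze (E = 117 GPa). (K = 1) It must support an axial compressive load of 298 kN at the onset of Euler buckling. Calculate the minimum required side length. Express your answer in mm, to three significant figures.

L_e = K·L = 1 × 2.33 = 2.330 m
Required I = P_cr·L_e²/(π²E) = 2.980×10^5 × 2.330² / (π² × 1.17×10^11) = 1.401×10^-6 m⁴
I_req = 1.401×10^6 mm⁴
Solid square: I = a⁴/12  ⇒  a = (12I)^(1/4) = (12×1.401×10^6)^(1/4) = 64.0 mm

a ≈ 64.0 mm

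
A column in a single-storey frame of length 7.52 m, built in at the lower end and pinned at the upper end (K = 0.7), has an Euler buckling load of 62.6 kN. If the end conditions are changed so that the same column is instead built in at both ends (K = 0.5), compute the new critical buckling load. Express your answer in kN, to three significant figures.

P_cr ≈ 123 kN

P_cr ∝ 1/K², so P_cr,new = P_cr,old × (K_old/K_new)² = 62.6 × (0.7/0.5)²
= 62.6 × 1.960 = 123 kN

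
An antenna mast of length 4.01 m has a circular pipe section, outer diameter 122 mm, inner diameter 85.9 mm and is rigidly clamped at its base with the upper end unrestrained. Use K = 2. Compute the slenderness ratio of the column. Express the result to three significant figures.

λ ≈ 215

d_o = 122 mm, d_i = 85.9 mm
I = π(d_o⁴ − d_i⁴)/64 = π(122⁴ − 85.90⁴)/64 = 8.202×10^6 mm⁴
A = 5.895×10^3 mm²;  r_min = √(I/A) = √(8.202×10^6/5.895×10^3) = 37.30 mm
L_e = K·L = 2 × 4.01 m = 8.020 m = 8020.0 mm
λ = L_e / r_min = 8020.0 / 37.30 = 215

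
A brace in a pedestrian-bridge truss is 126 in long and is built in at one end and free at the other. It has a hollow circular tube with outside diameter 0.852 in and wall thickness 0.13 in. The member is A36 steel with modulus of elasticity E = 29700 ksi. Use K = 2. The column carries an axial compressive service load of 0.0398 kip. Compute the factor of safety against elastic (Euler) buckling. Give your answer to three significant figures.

n ≈ 2.30

Inner diameter d_i = 0.852 − 2×0.13 = 0.5920 in
I = π(d_o⁴ − d_i⁴)/64 = π(0.852⁴ − 0.5920⁴)/64 = 1.984×10^-2 in⁴
Effective length L_e = K·L = 2 × 126 = 252.0 in
P_cr = π²EI / L_e² = π² × 29700×10³ × 1.984×10^-2 / 252.0² = 91.56 lb
Factor of safety n = P_cr / P = 0.091564 / 0.0398 = 2.30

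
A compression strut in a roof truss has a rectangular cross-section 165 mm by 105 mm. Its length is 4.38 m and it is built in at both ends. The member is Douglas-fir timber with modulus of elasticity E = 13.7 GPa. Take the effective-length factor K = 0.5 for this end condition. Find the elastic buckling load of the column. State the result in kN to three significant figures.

P_cr ≈ 449 kN

Buckling occurs about the weak axis: I_min = h·b³/12 with b = 105 mm (the shorter side).
I_min = 165×105³/12 = 1.592×10^7 mm⁴
I = 1.592×10^7 mm⁴ = 1.592×10^-5 m⁴
Effective length L_e = K·L = 0.5 × 4.38 = 2.190 m
P_cr = π²EI / L_e² = π² × 13.7×10⁹ × 1.592×10^-5 / 2.190² = 4.487×10^5 N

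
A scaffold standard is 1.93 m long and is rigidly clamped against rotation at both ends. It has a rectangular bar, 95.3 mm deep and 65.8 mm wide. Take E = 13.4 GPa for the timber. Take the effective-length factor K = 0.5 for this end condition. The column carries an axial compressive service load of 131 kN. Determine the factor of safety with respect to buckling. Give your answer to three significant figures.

n ≈ 2.45

Buckling occurs about the weak axis: I_min = h·b³/12 with b = 65.8 mm (the shorter side).
I_min = 95.3×65.8³/12 = 2.263×10^6 mm⁴
I = 2.263×10^6 mm⁴ = 2.263×10^-6 m⁴
Effective length L_e = K·L = 0.5 × 1.93 = 0.9650 m
P_cr = π²EI / L_e² = π² × 13.4×10⁹ × 2.263×10^-6 / 0.9650² = 3.213×10^5 N
Factor of safety n = P_cr / P = 321.32 / 131 = 2.45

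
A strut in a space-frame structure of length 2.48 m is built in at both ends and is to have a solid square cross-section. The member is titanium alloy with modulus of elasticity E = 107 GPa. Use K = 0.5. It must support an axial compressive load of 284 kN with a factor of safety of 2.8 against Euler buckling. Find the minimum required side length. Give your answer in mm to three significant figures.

Required P_cr = n·P = 2.8 × 284 = 795.2 kN
L_e = K·L = 0.5 × 2.48 = 1.240 m
Required I = P_cr·L_e²/(π²E) = 7.952×10^5 × 1.240² / (π² × 1.07×10^11) = 1.158×10^-6 m⁴
I_req = 1.158×10^6 mm⁴
Solid square: I = a⁴/12  ⇒  a = (12I)^(1/4) = (12×1.158×10^6)^(1/4) = 61.1 mm

a ≈ 61.1 mm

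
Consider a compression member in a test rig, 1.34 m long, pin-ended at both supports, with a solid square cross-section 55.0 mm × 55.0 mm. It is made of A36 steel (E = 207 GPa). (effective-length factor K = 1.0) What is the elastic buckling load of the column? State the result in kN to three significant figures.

I = a⁴/12 = 55.0⁴/12 = 7.626×10^5 mm⁴
I = 7.626×10^5 mm⁴ = 7.626×10^-7 m⁴
Effective length L_e = K·L = 1 × 1.34 = 1.340 m
P_cr = π²EI / L_e² = π² × 207×10⁹ × 7.626×10^-7 / 1.340² = 8.676×10^5 N

P_cr ≈ 868 kN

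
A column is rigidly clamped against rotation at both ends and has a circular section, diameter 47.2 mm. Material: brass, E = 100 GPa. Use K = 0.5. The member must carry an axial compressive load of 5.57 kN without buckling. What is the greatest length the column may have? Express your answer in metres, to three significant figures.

L_max ≈ 13.1 m

I = πd⁴/64 = π×47.2⁴/64 = 2.436×10^5 mm⁴
I = 2.436×10^-7 m⁴
At the buckling limit P_cr = P = 5.570×10^3 N
From P_cr = π²EI/(K·L)²:  L = (1/K)·√(π²EI/P_cr) = (1/0.5)·√(π²×1.00×10^11×2.436×10^-7/5.570×10^3)
L = 13.1 m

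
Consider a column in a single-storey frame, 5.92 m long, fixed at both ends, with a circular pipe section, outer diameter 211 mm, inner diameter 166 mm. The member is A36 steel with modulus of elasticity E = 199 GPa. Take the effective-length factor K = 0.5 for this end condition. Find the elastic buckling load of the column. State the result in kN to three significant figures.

d_o = 211 mm, d_i = 166 mm
I = π(d_o⁴ − d_i⁴)/64 = π(211⁴ − 166.0⁴)/64 = 6.002×10^7 mm⁴
I = 6.002×10^7 mm⁴ = 6.002×10^-5 m⁴
Effective length L_e = K·L = 0.5 × 5.92 = 2.960 m
P_cr = π²EI / L_e² = π² × 199×10⁹ × 6.002×10^-5 / 2.960² = 1.346×10^7 N

P_cr ≈ 13500 kN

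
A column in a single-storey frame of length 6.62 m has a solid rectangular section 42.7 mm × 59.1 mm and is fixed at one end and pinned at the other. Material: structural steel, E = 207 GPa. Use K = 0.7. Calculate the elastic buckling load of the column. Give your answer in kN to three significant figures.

P_cr ≈ 36.5 kN

Buckling occurs about the weak axis: I_min = h·b³/12 with b = 42.7 mm (the shorter side).
I_min = 59.1×42.7³/12 = 3.834×10^5 mm⁴
I = 3.834×10^5 mm⁴ = 3.834×10^-7 m⁴
Effective length L_e = K·L = 0.7 × 6.62 = 4.634 m
P_cr = π²EI / L_e² = π² × 207×10⁹ × 3.834×10^-7 / 4.634² = 3.648×10^4 N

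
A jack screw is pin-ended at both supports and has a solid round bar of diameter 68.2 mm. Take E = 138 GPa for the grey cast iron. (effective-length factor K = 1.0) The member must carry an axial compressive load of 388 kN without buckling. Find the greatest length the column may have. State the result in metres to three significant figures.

L_max ≈ 1.93 m

I = πd⁴/64 = π×68.2⁴/64 = 1.062×10^6 mm⁴
I = 1.062×10^-6 m⁴
At the buckling limit P_cr = P = 3.880×10^5 N
From P_cr = π²EI/(K·L)²:  L = (1/K)·√(π²EI/P_cr) = (1/1)·√(π²×1.38×10^11×1.062×10^-6/3.880×10^5)
L = 1.93 m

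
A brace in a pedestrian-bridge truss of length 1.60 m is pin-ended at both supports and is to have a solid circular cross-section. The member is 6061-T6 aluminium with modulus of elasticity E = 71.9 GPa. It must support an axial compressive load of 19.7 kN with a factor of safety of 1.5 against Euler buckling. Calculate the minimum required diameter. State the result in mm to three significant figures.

d ≈ 38.4 mm

Required P_cr = n·P = 1.5 × 19.7 = 29.55 kN
L_e = K·L = 1 × 1.60 = 1.600 m
Required I = P_cr·L_e²/(π²E) = 2.955×10^4 × 1.600² / (π² × 7.19×10^10) = 1.066×10^-7 m⁴
I_req = 1.066×10^5 mm⁴
Solid circle: I = πd⁴/64  ⇒  d = (64I/π)^(1/4) = (64×1.066×10^5/π)^(1/4) = 38.4 mm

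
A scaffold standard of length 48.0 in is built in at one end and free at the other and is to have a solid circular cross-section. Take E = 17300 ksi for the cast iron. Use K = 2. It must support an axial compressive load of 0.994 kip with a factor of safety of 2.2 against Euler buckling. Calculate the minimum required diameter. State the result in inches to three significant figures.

d ≈ 1.25 in

Required P_cr = n·P = 2.2 × 0.994 = 2.187 kip
L_e = K·L = 2 × 48.0 = 96.00 in
Required I = P_cr·L_e²/(π²E) = 2.187×10^3 × 96.00² / (π² × 1.73×10^7) = 0.1180 in⁴
Solid circle: I = πd⁴/64  ⇒  d = (64I/π)^(1/4) = (64×0.1180/π)^(1/4) = 1.25 in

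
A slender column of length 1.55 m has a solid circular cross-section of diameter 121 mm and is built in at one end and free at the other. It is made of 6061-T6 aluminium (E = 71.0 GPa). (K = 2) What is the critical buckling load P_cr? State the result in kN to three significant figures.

I = πd⁴/64 = π×121⁴/64 = 1.052×10^7 mm⁴
I = 1.052×10^7 mm⁴ = 1.052×10^-5 m⁴
Effective length L_e = K·L = 2 × 1.55 = 3.100 m
P_cr = π²EI / L_e² = π² × 71.0×10⁹ × 1.052×10^-5 / 3.100² = 7.673×10^5 N

P_cr ≈ 767 kN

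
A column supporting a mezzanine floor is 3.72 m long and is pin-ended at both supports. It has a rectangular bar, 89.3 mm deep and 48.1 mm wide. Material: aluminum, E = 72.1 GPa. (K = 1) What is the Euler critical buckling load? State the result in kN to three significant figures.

P_cr ≈ 42.6 kN

Buckling occurs about the weak axis: I_min = h·b³/12 with b = 48.1 mm (the shorter side).
I_min = 89.3×48.1³/12 = 8.281×10^5 mm⁴
I = 8.281×10^5 mm⁴ = 8.281×10^-7 m⁴
Effective length L_e = K·L = 1 × 3.72 = 3.720 m
P_cr = π²EI / L_e² = π² × 72.1×10⁹ × 8.281×10^-7 / 3.720² = 4.258×10^4 N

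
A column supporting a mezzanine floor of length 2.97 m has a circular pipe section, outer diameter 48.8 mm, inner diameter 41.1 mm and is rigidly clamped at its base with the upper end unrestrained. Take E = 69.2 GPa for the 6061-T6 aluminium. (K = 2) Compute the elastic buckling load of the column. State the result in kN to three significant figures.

d_o = 48.8 mm, d_i = 41.1 mm
I = π(d_o⁴ − d_i⁴)/64 = π(48.8⁴ − 41.10⁴)/64 = 1.383×10^5 mm⁴
I = 1.383×10^5 mm⁴ = 1.383×10^-7 m⁴
Effective length L_e = K·L = 2 × 2.97 = 5.940 m
P_cr = π²EI / L_e² = π² × 69.2×10⁹ × 1.383×10^-7 / 5.940² = 2.677×10^3 N

P_cr ≈ 2.68 kN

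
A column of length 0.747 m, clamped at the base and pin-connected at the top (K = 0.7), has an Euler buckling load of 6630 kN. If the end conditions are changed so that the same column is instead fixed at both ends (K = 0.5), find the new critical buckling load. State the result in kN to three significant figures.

P_cr ≈ 13000 kN

P_cr ∝ 1/K², so P_cr,new = P_cr,old × (K_old/K_new)² = 6630 × (0.7/0.5)²
= 6630 × 1.960 = 13000 kN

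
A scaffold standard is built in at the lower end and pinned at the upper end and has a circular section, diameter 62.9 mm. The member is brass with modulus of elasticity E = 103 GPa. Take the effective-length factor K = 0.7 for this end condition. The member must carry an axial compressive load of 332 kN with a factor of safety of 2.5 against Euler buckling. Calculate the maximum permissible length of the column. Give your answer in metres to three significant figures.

L_max ≈ 1.39 m

I = πd⁴/64 = π×62.9⁴/64 = 7.684×10^5 mm⁴
I = 7.684×10^-7 m⁴
Required critical load P_cr = n·P = 2.5 × 332 = 830.0 kN = 8.300×10^5 N
From P_cr = π²EI/(K·L)²:  L = (1/K)·√(π²EI/P_cr) = (1/0.7)·√(π²×1.03×10^11×7.684×10^-7/8.300×10^5)
L = 1.39 m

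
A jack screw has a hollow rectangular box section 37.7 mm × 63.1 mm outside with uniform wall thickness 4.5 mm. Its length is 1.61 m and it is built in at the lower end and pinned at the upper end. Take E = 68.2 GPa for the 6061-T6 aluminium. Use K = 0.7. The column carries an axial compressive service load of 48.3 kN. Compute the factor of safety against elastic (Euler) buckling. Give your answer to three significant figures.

Inner dimensions: h_i = 63.1 − 2×4.5 = 54.10 mm, b_i = 37.7 − 2×4.5 = 28.70 mm
Weak-axis I_min = (h_o·b_o³ − h_i·b_i³)/12 with b_o = 37.7, b_i = 28.70 mm (shorter outer/inner sides).
I_min = (63.1×37.7³ − 54.10×28.70³)/12 = 1.752×10^5 mm⁴
I = 1.752×10^5 mm⁴ = 1.752×10^-7 m⁴
Effective length L_e = K·L = 0.7 × 1.61 = 1.127 m
P_cr = π²EI / L_e² = π² × 68.2×10⁹ × 1.752×10^-7 / 1.127² = 9.284×10^4 N
Factor of safety n = P_cr / P = 92.836 / 48.3 = 1.92

n ≈ 1.92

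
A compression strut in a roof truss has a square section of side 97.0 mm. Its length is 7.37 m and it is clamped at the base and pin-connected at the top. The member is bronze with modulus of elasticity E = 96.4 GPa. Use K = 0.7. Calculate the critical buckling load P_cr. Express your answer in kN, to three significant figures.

I = a⁴/12 = 97.0⁴/12 = 7.377×10^6 mm⁴
I = 7.377×10^6 mm⁴ = 7.377×10^-6 m⁴
Effective length L_e = K·L = 0.7 × 7.37 = 5.159 m
P_cr = π²EI / L_e² = π² × 96.4×10⁹ × 7.377×10^-6 / 5.159² = 2.637×10^5 N

P_cr ≈ 264 kN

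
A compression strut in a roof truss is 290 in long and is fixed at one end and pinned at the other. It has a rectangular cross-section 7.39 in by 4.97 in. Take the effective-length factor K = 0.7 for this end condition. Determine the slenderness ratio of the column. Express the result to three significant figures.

For a rectangle r_min = b/√12 = 4.97/√12 = 1.435 in
L_e = K·L = 0.7 × 290 = 203.0 in
λ = L_e / r_min = 203.00 / 1.435 = 141

λ ≈ 141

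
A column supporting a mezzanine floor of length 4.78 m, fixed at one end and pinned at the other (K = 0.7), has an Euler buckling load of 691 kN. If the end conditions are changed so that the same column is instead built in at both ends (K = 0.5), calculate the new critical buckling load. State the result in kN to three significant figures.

P_cr ≈ 1350 kN

P_cr ∝ 1/K², so P_cr,new = P_cr,old × (K_old/K_new)² = 691 × (0.7/0.5)²
= 691 × 1.960 = 1350 kN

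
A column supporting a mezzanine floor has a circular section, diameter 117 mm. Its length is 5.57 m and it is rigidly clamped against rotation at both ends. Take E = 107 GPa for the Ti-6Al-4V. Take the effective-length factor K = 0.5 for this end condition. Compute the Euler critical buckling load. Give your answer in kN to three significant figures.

P_cr ≈ 1250 kN

I = πd⁴/64 = π×117⁴/64 = 9.198×10^6 mm⁴
I = 9.198×10^6 mm⁴ = 9.198×10^-6 m⁴
Effective length L_e = K·L = 0.5 × 5.57 = 2.785 m
P_cr = π²EI / L_e² = π² × 107×10⁹ × 9.198×10^-6 / 2.785² = 1.252×10^6 N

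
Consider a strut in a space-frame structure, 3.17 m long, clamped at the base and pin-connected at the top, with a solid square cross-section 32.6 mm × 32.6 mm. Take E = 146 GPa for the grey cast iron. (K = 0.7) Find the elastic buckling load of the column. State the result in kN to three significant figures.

I = a⁴/12 = 32.6⁴/12 = 9.412×10^4 mm⁴
I = 9.412×10^4 mm⁴ = 9.412×10^-8 m⁴
Effective length L_e = K·L = 0.7 × 3.17 = 2.219 m
P_cr = π²EI / L_e² = π² × 146×10⁹ × 9.412×10^-8 / 2.219² = 2.754×10^4 N

P_cr ≈ 27.5 kN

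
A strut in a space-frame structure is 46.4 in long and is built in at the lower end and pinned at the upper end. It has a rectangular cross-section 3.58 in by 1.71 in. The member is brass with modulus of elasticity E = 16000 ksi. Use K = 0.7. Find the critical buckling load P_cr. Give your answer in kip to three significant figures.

P_cr ≈ 223 kip

Buckling occurs about the weak axis: I_min = h·b³/12 with b = 1.71 in (the shorter side).
I_min = 3.58×1.71³/12 = 1.492 in⁴
Effective length L_e = K·L = 0.7 × 46.4 = 32.48 in
P_cr = π²EI / L_e² = π² × 16000×10³ × 1.492 / 32.48² = 2.233×10^5 lb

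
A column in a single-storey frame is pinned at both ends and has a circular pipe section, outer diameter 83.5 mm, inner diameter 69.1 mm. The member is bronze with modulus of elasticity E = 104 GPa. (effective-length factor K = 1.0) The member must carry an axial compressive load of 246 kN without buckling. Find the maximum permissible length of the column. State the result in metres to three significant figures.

L_max ≈ 2.30 m

d_o = 83.5 mm, d_i = 69.1 mm
I = π(d_o⁴ − d_i⁴)/64 = π(83.5⁴ − 69.10⁴)/64 = 1.267×10^6 mm⁴
I = 1.267×10^-6 m⁴
At the buckling limit P_cr = P = 2.460×10^5 N
From P_cr = π²EI/(K·L)²:  L = (1/K)·√(π²EI/P_cr) = (1/1)·√(π²×1.04×10^11×1.267×10^-6/2.460×10^5)
L = 2.30 m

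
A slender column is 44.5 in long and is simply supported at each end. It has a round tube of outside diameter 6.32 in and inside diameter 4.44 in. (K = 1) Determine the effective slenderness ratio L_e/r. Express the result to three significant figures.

d_o = 6.32 in, d_i = 4.44 in
I = π(d_o⁴ − d_i⁴)/64 = π(6.32⁴ − 4.440⁴)/64 = 59.24 in⁴
A = 15.89 in²;  r_min = √(I/A) = √(59.24/15.89) = 1.931 in
L_e = K·L = 1 × 44.5 = 44.50 in
λ = L_e / r_min = 44.500 / 1.931 = 23.0

λ ≈ 23.0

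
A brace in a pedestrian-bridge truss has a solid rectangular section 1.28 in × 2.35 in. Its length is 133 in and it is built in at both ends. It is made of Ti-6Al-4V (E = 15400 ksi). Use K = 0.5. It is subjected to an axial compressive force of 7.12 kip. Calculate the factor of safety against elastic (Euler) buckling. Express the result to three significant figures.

Buckling occurs about the weak axis: I_min = h·b³/12 with b = 1.28 in (the shorter side).
I_min = 2.35×1.28³/12 = 0.4107 in⁴
Effective length L_e = K·L = 0.5 × 133 = 66.50 in
P_cr = π²EI / L_e² = π² × 15400×10³ × 0.4107 / 66.50² = 1.412×10^4 lb
Factor of safety n = P_cr / P = 14.115 / 7.12 = 1.98

n ≈ 1.98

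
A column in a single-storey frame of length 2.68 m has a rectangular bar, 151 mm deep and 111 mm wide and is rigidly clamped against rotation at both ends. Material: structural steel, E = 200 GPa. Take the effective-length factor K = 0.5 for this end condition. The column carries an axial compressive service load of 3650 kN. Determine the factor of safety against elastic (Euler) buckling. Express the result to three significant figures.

Buckling occurs about the weak axis: I_min = h·b³/12 with b = 111 mm (the shorter side).
I_min = 151×111³/12 = 1.721×10^7 mm⁴
I = 1.721×10^7 mm⁴ = 1.721×10^-5 m⁴
Effective length L_e = K·L = 0.5 × 2.68 = 1.340 m
P_cr = π²EI / L_e² = π² × 200×10⁹ × 1.721×10^-5 / 1.340² = 1.892×10^7 N
Factor of safety n = P_cr / P = 18918 / 3650 = 5.18

n ≈ 5.18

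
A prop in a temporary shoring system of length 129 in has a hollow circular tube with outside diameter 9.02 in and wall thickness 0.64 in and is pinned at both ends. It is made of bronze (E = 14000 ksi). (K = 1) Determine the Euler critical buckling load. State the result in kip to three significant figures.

Inner diameter d_i = 9.02 − 2×0.64 = 7.740 in
I = π(d_o⁴ − d_i⁴)/64 = π(9.02⁴ − 7.740⁴)/64 = 148.8 in⁴
Effective length L_e = K·L = 1 × 129 = 129.0 in
P_cr = π²EI / L_e² = π² × 14000×10³ × 148.8 / 129.0² = 1.235×10^6 lb

P_cr ≈ 1240 kip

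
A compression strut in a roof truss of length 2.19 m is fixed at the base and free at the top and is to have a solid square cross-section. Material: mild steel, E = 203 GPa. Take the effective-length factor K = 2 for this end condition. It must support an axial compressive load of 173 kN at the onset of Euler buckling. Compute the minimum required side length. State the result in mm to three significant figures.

L_e = K·L = 2 × 2.19 = 4.380 m
Required I = P_cr·L_e²/(π²E) = 1.730×10^5 × 4.380² / (π² × 2.03×10^11) = 1.657×10^-6 m⁴
I_req = 1.657×10^6 mm⁴
Solid square: I = a⁴/12  ⇒  a = (12I)^(1/4) = (12×1.657×10^6)^(1/4) = 66.8 mm

a ≈ 66.8 mm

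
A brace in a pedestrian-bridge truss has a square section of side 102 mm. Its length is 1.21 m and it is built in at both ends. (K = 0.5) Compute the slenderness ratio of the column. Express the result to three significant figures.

λ ≈ 20.5

I = a⁴/12 = 102⁴/12 = 9.020×10^6 mm⁴
A = 1.040×10^4 mm²;  r_min = √(I/A) = √(9.020×10^6/1.040×10^4) = 29.44 mm
L_e = K·L = 0.5 × 1.21 m = 0.6050 m = 605.00 mm
λ = L_e / r_min = 605.00 / 29.44 = 20.5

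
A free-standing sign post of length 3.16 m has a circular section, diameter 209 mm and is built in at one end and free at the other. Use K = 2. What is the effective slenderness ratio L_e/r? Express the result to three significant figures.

For a solid circle r = d/4 = 209/4 = 52.25 mm
L_e = K·L = 2 × 3.16 m = 6.320 m = 6320.0 mm
λ = L_e / r_min = 6320.0 / 52.25 = 121

λ ≈ 121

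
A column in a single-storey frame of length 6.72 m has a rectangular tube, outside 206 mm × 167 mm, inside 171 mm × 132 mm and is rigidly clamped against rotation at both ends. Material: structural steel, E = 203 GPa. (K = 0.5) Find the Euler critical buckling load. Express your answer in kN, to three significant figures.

Weak-axis I_min = (h_o·b_o³ − h_i·b_i³)/12 with b_o = 167, b_i = 132.0 mm (shorter outer/inner sides).
I_min = (206×167³ − 171.0×132.0³)/12 = 4.718×10^7 mm⁴
I = 4.718×10^7 mm⁴ = 4.718×10^-5 m⁴
Effective length L_e = K·L = 0.5 × 6.72 = 3.360 m
P_cr = π²EI / L_e² = π² × 203×10⁹ × 4.718×10^-5 / 3.360² = 8.373×10^6 N

P_cr ≈ 8370 kN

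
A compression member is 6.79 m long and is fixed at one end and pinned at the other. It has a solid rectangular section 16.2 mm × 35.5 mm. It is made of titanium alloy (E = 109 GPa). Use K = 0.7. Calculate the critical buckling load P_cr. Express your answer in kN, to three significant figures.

Buckling occurs about the weak axis: I_min = h·b³/12 with b = 16.2 mm (the shorter side).
I_min = 35.5×16.2³/12 = 1.258×10^4 mm⁴
I = 1.258×10^4 mm⁴ = 1.258×10^-8 m⁴
Effective length L_e = K·L = 0.7 × 6.79 = 4.753 m
P_cr = π²EI / L_e² = π² × 109×10⁹ × 1.258×10^-8 / 4.753² = 598.9 N

P_cr ≈ 0.599 kN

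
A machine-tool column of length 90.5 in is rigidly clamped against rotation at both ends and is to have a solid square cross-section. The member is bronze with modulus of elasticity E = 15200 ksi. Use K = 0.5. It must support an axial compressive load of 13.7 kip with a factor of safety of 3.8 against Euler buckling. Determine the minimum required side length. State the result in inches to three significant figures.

a ≈ 1.71 in

Required P_cr = n·P = 3.8 × 13.7 = 52.06 kip
L_e = K·L = 0.5 × 90.5 = 45.25 in
Required I = P_cr·L_e²/(π²E) = 5.206×10^4 × 45.25² / (π² × 1.52×10^7) = 0.7106 in⁴
Solid square: I = a⁴/12  ⇒  a = (12I)^(1/4) = (12×0.7106)^(1/4) = 1.71 in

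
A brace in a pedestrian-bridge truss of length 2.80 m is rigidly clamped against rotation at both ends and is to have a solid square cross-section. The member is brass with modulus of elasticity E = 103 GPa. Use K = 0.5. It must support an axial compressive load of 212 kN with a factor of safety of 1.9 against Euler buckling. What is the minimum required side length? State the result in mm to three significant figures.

a ≈ 55.3 mm

Required P_cr = n·P = 1.9 × 212 = 402.8 kN
L_e = K·L = 0.5 × 2.80 = 1.400 m
Required I = P_cr·L_e²/(π²E) = 4.028×10^5 × 1.400² / (π² × 1.03×10^11) = 7.766×10^-7 m⁴
I_req = 7.766×10^5 mm⁴
Solid square: I = a⁴/12  ⇒  a = (12I)^(1/4) = (12×7.766×10^5)^(1/4) = 55.3 mm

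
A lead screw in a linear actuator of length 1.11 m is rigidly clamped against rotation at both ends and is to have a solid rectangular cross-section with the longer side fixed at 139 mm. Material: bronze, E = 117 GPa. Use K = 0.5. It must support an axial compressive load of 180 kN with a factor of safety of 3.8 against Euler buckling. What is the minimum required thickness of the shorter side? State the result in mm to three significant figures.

Required P_cr = n·P = 3.8 × 180 = 684.0 kN
L_e = K·L = 0.5 × 1.11 = 0.5550 m
Required I = P_cr·L_e²/(π²E) = 6.840×10^5 × 0.5550² / (π² × 1.17×10^11) = 1.825×10^-7 m⁴
I_req = 1.825×10^5 mm⁴
Rectangle, weak axis: I_min = h·b³/12 with h = 139 mm fixed  ⇒  b = (12I/h)^(1/3) = 25.1 mm

b ≈ 25.1 mm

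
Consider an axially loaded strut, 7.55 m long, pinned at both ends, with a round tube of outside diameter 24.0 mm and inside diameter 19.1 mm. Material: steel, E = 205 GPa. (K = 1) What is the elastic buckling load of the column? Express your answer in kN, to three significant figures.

P_cr ≈ 0.346 kN

d_o = 24.0 mm, d_i = 19.1 mm
I = π(d_o⁴ − d_i⁴)/64 = π(24.0⁴ − 19.10⁴)/64 = 9.753×10^3 mm⁴
I = 9.753×10^3 mm⁴ = 9.753×10^-9 m⁴
Effective length L_e = K·L = 1 × 7.55 = 7.550 m
P_cr = π²EI / L_e² = π² × 205×10⁹ × 9.753×10^-9 / 7.550² = 346.2 N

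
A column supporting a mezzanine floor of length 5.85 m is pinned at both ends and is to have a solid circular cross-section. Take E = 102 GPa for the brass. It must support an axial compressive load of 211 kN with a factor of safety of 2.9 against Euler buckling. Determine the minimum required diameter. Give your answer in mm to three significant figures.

Required P_cr = n·P = 2.9 × 211 = 611.9 kN
L_e = K·L = 1 × 5.85 = 5.850 m
Required I = P_cr·L_e²/(π²E) = 6.119×10^5 × 5.850² / (π² × 1.02×10^11) = 2.080×10^-5 m⁴
I_req = 2.080×10^7 mm⁴
Solid circle: I = πd⁴/64  ⇒  d = (64I/π)^(1/4) = (64×2.080×10^7/π)^(1/4) = 143 mm

d ≈ 143 mm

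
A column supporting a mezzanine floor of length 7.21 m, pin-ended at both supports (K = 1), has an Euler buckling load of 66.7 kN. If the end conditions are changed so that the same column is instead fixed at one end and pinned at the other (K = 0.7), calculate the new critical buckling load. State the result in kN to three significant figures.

P_cr ∝ 1/K², so P_cr,new = P_cr,old × (K_old/K_new)² = 66.7 × (1/0.7)²
= 66.7 × 2.041 = 136 kN

P_cr ≈ 136 kN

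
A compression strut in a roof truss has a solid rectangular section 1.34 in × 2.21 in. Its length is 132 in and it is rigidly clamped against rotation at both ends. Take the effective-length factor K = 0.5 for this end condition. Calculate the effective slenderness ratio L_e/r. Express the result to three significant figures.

λ ≈ 171

For a rectangle r_min = b/√12 = 1.34/√12 = 0.3868 in
L_e = K·L = 0.5 × 132 = 66.00 in
λ = L_e / r_min = 66.000 / 0.3868 = 171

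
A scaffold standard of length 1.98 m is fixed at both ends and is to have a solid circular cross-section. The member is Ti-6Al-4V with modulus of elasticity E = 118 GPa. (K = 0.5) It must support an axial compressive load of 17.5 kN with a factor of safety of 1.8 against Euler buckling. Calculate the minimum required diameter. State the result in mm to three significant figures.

Required P_cr = n·P = 1.8 × 17.5 = 31.50 kN
L_e = K·L = 0.5 × 1.98 = 0.9900 m
Required I = P_cr·L_e²/(π²E) = 3.150×10^4 × 0.9900² / (π² × 1.18×10^11) = 2.651×10^-8 m⁴
I_req = 2.651×10^4 mm⁴
Solid circle: I = πd⁴/64  ⇒  d = (64I/π)^(1/4) = (64×2.651×10^4/π)^(1/4) = 27.1 mm

d ≈ 27.1 mm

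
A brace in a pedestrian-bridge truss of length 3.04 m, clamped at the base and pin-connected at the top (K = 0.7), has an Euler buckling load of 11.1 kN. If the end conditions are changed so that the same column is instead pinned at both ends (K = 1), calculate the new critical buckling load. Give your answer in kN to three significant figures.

P_cr ≈ 5.44 kN

P_cr ∝ 1/K², so P_cr,new = P_cr,old × (K_old/K_new)² = 11.1 × (0.7/1)²
= 11.1 × 0.4900 = 5.44 kN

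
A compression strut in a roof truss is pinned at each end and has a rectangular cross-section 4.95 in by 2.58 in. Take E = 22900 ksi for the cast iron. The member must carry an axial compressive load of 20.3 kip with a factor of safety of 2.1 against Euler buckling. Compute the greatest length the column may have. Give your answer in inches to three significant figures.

L_max ≈ 194 in

Buckling occurs about the weak axis: I_min = h·b³/12 with b = 2.58 in (the shorter side).
I_min = 4.95×2.58³/12 = 7.084 in⁴
Required critical load P_cr = n·P = 2.1 × 20.3 = 42.63 kip = 4.263×10^4 lb
From P_cr = π²EI/(K·L)²:  L = (1/K)·√(π²EI/P_cr) = (1/1)·√(π²×2.29×10^7×7.084/4.263×10^4)
L = 194 in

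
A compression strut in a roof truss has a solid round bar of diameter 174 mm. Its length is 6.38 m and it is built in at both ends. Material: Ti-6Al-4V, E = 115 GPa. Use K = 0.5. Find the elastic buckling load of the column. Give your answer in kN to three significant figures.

P_cr ≈ 5020 kN

I = πd⁴/64 = π×174⁴/64 = 4.500×10^7 mm⁴
I = 4.500×10^7 mm⁴ = 4.500×10^-5 m⁴
Effective length L_e = K·L = 0.5 × 6.38 = 3.190 m
P_cr = π²EI / L_e² = π² × 115×10⁹ × 4.500×10^-5 / 3.190² = 5.019×10^6 N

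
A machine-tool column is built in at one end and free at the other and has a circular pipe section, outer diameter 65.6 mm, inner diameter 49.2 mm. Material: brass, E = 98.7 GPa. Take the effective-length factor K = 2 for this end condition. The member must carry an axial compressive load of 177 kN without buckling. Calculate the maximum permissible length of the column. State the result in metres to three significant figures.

d_o = 65.6 mm, d_i = 49.2 mm
I = π(d_o⁴ − d_i⁴)/64 = π(65.6⁴ − 49.20⁴)/64 = 6.214×10^5 mm⁴
I = 6.214×10^-7 m⁴
At the buckling limit P_cr = P = 1.770×10^5 N
From P_cr = π²EI/(K·L)²:  L = (1/K)·√(π²EI/P_cr) = (1/2)·√(π²×9.87×10^10×6.214×10^-7/1.770×10^5)
L = 0.925 m

L_max ≈ 0.925 m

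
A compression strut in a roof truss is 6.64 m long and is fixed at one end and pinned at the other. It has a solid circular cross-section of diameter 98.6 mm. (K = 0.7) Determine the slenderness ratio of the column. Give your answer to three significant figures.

I = πd⁴/64 = π×98.6⁴/64 = 4.640×10^6 mm⁴
A = 7.636×10^3 mm²;  r_min = √(I/A) = √(4.640×10^6/7.636×10^3) = 24.65 mm
L_e = K·L = 0.7 × 6.64 m = 4.648 m = 4648.0 mm
λ = L_e / r_min = 4648.0 / 24.65 = 189

λ ≈ 189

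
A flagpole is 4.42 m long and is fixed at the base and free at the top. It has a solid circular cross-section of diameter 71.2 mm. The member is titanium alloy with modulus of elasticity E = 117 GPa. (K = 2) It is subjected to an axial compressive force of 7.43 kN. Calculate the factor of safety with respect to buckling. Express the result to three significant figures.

I = πd⁴/64 = π×71.2⁴/64 = 1.262×10^6 mm⁴
I = 1.262×10^6 mm⁴ = 1.262×10^-6 m⁴
Effective length L_e = K·L = 2 × 4.42 = 8.840 m
P_cr = π²EI / L_e² = π² × 117×10⁹ × 1.262×10^-6 / 8.840² = 1.864×10^4 N
Factor of safety n = P_cr / P = 18.641 / 7.43 = 2.51

n ≈ 2.51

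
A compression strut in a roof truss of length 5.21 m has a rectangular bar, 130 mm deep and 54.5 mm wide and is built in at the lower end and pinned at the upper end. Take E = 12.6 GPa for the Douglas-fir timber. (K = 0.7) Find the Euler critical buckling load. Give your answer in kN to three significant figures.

Buckling occurs about the weak axis: I_min = h·b³/12 with b = 54.5 mm (the shorter side).
I_min = 130×54.5³/12 = 1.754×10^6 mm⁴
I = 1.754×10^6 mm⁴ = 1.754×10^-6 m⁴
Effective length L_e = K·L = 0.7 × 5.21 = 3.647 m
P_cr = π²EI / L_e² = π² × 12.6×10⁹ × 1.754×10^-6 / 3.647² = 1.640×10^4 N

P_cr ≈ 16.4 kN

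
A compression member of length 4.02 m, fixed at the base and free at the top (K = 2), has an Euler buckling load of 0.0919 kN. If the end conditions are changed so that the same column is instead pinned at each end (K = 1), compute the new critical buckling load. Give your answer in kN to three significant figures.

P_cr ≈ 0.368 kN

P_cr ∝ 1/K², so P_cr,new = P_cr,old × (K_old/K_new)² = 0.0919 × (2/1)²
= 0.0919 × 4.000 = 0.368 kN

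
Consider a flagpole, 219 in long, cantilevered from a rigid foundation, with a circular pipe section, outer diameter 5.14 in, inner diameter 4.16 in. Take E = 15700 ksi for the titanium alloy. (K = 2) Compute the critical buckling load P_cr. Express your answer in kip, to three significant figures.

P_cr ≈ 15.8 kip

d_o = 5.14 in, d_i = 4.16 in
I = π(d_o⁴ − d_i⁴)/64 = π(5.14⁴ − 4.160⁴)/64 = 19.56 in⁴
Effective length L_e = K·L = 2 × 219 = 438.0 in
P_cr = π²EI / L_e² = π² × 15700×10³ × 19.56 / 438.0² = 1.580×10^4 lb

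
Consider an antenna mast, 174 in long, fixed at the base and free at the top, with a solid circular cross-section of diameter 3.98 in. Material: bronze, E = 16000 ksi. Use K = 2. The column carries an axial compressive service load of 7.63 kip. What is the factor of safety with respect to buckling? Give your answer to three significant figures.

I = πd⁴/64 = π×3.98⁴/64 = 12.32 in⁴
Effective length L_e = K·L = 2 × 174 = 348.0 in
P_cr = π²EI / L_e² = π² × 16000×10³ × 12.32 / 348.0² = 1.606×10^4 lb
Factor of safety n = P_cr / P = 16.061 / 7.63 = 2.10

n ≈ 2.10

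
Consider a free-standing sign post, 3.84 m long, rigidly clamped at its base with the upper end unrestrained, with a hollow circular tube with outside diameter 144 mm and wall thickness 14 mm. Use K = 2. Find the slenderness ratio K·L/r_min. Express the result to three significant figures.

Inner diameter d_i = 144 − 2×14 = 116.0 mm
I = π(d_o⁴ − d_i⁴)/64 = π(144⁴ − 116.0⁴)/64 = 1.222×10^7 mm⁴
A = 5.718×10^3 mm²;  r_min = √(I/A) = √(1.222×10^7/5.718×10^3) = 46.23 mm
L_e = K·L = 2 × 3.84 m = 7.680 m = 7680.0 mm
λ = L_e / r_min = 7680.0 / 46.23 = 166

λ ≈ 166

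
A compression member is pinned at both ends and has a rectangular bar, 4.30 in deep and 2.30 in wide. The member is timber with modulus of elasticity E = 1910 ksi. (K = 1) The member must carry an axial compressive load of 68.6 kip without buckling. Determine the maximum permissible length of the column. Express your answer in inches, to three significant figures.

Buckling occurs about the weak axis: I_min = h·b³/12 with b = 2.30 in (the shorter side).
I_min = 4.30×2.30³/12 = 4.360 in⁴
At the buckling limit P_cr = P = 6.860×10^4 lb
From P_cr = π²EI/(K·L)²:  L = (1/K)·√(π²EI/P_cr) = (1/1)·√(π²×1.91×10^6×4.360/6.860×10^4)
L = 34.6 in

L_max ≈ 34.6 in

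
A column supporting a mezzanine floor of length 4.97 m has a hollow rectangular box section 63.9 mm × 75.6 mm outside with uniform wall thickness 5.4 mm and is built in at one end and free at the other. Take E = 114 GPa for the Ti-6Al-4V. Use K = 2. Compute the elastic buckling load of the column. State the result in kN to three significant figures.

P_cr ≈ 9.51 kN

Inner dimensions: h_i = 75.6 − 2×5.4 = 64.80 mm, b_i = 63.9 − 2×5.4 = 53.10 mm
Weak-axis I_min = (h_o·b_o³ − h_i·b_i³)/12 with b_o = 63.9, b_i = 53.10 mm (shorter outer/inner sides).
I_min = (75.6×63.9³ − 64.80×53.10³)/12 = 8.353×10^5 mm⁴
I = 8.353×10^5 mm⁴ = 8.353×10^-7 m⁴
Effective length L_e = K·L = 2 × 4.97 = 9.940 m
P_cr = π²EI / L_e² = π² × 114×10⁹ × 8.353×10^-7 / 9.940² = 9.512×10^3 N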